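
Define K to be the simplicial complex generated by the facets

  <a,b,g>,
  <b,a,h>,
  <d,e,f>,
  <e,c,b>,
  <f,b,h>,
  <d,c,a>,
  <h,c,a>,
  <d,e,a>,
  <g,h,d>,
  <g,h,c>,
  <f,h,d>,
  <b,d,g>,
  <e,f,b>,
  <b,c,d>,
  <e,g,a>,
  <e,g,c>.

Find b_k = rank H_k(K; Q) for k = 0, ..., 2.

K has 8 vertices, 24 edges, 16 triangles.
rank ∂_0 = 0, rank ∂_1 = 7 ⇒ b_0 = 8 − 0 − 7 = 1; all invariant factors of ∂_1 are 1 so no torsion. So H_0 = Z.
rank ∂_1 = 7, rank ∂_2 = 15 ⇒ b_1 = 24 − 7 − 15 = 2; all invariant factors of ∂_2 are 1 so no torsion. So H_1 = Z^2.
rank ∂_2 = 15, rank ∂_3 = 0 ⇒ b_2 = 16 − 15 − 0 = 1. So H_2 = Z.

b_0 = 1, b_1 = 2, b_2 = 1.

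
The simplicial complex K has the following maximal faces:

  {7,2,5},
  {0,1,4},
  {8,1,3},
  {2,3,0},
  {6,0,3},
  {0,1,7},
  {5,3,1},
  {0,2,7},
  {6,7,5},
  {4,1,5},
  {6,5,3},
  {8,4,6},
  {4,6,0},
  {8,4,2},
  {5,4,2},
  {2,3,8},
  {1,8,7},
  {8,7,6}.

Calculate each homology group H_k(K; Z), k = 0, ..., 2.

Take the total order 0 < 1 < 2 < 3 < 4 < 5 < 6 < 7 < 8 on the vertex set. Then K (dimension 2) consists of the simplices:

  0-simplices (9): [0], [1], [2], [3], [4], [5], [6], [7], [8]
  1-simplices (27): (27 of them)
  2-simplices (18): [0,1,4], [0,1,7], [0,2,3], [0,2,7], [0,3,6], [0,4,6], [1,3,5], [1,3,8], [1,4,5], [1,7,8], [2,3,8], [2,4,5], [2,4,8], [2,5,7], [3,5,6], [4,6,8], [5,6,7], [6,7,8]

Hence C_0 ≅ Z^9, C_1 ≅ Z^27, C_2 ≅ Z^18.

Boundary ∂_1: C_1 → C_0 is given by ∂[p,q] = [q] − [p]. For instance
  ∂[0,7] = [7] − [0].
This gives a 9×27 integer matrix of rank 8; reducing to Smith normal form yields diagonal entries (1,1,1,1,1,1,1,1).

∂_2: C_2 → C_1 maps a triangle to the signed sum of its edges. For instance
  ∂[1,3,5] = [3,5] − [1,5] + [1,3],
  ∂[5,6,7] = [6,7] − [5,7] + [5,6].
As a 27×18 matrix over Z this has rank 17, with invariant factors (1,1,1,1,1,1,1,1,1,1,1,1,1,1,1,1,1).

Computing H_k = (kernel of ∂_k) / (image of ∂_{k+1}):

  H_0: rank C_0 − rank ∂_1 = 9 − 8 = 1, and the invariant factors of ∂_1 are all 1, so H_0 = Z.
  H_1: rank ker ∂_1 − rank ∂_2 = (27 − 8) − 17 = 2, and the invariant factors of ∂_2 are all 1, so H_1 = Z^2.
  H_2: rank ker ∂_2 − rank ∂_3 = (18 − 17) − 0 = 1, and there is no ∂_3, so H_2 = Z.

As a check, the Euler characteristic is 9 − 27 + 18 = 0, which agrees with 1 − 2 + 1 = 0.
(K is a triangulation of the torus T^2.)

H_0 ≅ Z,  H_1 ≅ Z^2,  H_2 ≅ Z.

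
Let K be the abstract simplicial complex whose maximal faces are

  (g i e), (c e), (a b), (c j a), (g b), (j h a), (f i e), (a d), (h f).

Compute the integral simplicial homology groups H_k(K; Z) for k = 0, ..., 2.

H_0 = Z,  H_1 = Z^2,  H_2 = 0.

Fix the vertex order a < b < c < d < e < f < g < h < i < j and write every simplex with vertices in increasing order. Then dim K = 2 and the simplices of K are:

  0-simplices (10): a, b, c, d, e, f, g, h, i, j
  1-simplices (15): ab, ac, ad, ah, aj, bg, ce, cj, ef, eg, ei, fh, fi, gi, hj
  2-simplices (4): acj, ahj, efi, egi

so the chain groups are C_0 ≅ Z^10, C_1 ≅ Z^15, C_2 ≅ Z^4.

The boundary map ∂_1: C_1 → C_0 sends each edge [p,q] (with p < q) to q − p. For instance
  ∂ab = b − a.
As a 10×15 matrix over Z this has rank 9, with invariant factors (1,1,1,1,1,1,1,1,1).

∂_2: C_2 → C_1 maps a triangle to the signed sum of its edges. For instance
  ∂ahj = hj − aj + ah,
  ∂acj = cj − aj + ac.
The 15×4 boundary matrix has rank 4 and Smith normal form diag(1,1,1,1).

Now H_k = ker ∂_k / im ∂_{k+1}, so:

  H_0: rank C_0 − rank ∂_1 = 10 − 9 = 1, and the invariant factors of ∂_1 are all 1, so H_0 = Z.
  H_1: rank ker ∂_1 − rank ∂_2 = (15 − 9) − 4 = 2, and the invariant factors of ∂_2 are all 1, so H_1 = Z^2.
  H_2: rank ker ∂_2 − rank ∂_3 = (4 − 4) − 0 = 0, and there is no ∂_3, so H_2 = 0.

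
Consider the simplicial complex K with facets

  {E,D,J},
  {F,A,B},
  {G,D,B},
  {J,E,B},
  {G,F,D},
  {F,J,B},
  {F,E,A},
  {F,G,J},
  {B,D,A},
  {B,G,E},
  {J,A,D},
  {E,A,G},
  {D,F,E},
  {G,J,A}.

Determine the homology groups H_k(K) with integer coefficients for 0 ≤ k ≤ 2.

Fix the vertex order A < B < D < E < F < G < J and write every simplex with vertices in increasing order. Then dim K = 2 and the simplices of K are:

  0-simplices (7): A, B, D, E, F, G, J
  1-simplices (21): AB, AD, AE, AF, AG, AJ, BD, BE, BF, BG, BJ, DE, DF, DG, DJ, EF, EG, EJ, FG, FJ, GJ
  2-simplices (14): ABD, ABF, ADJ, AEF, AEG, AGJ, BDG, BEG, BEJ, BFJ, DEF, DEJ, DFG, FGJ

giving chain groups C_0 ≅ Z^7, C_1 ≅ Z^21, C_2 ≅ Z^14.

The boundary map ∂_1: C_1 → C_0 is given by ∂[p,q] = [q] − [p]. For instance
  ∂AJ = J − A.
The 7×21 boundary matrix has rank 6 and Smith normal form diag(1,1,1,1,1,1).

The boundary map ∂_2: C_2 → C_1 sends each 2-simplex [p,q,r] to [q,r] − [p,r] + [p,q]. For instance
  ∂AEF = EF − AF + AE,
  ∂AEG = EG − AG + AE.
The resulting 21×14 matrix has rank 13, and its Smith normal form has invariant factors (1,1,1,1,1,1,1,1,1,1,1,1,1).

From H_k ≅ ker(∂_k) / im(∂_{k+1}) we obtain:

  H_0: rank C_0 − rank ∂_1 = 7 − 6 = 1, and the invariant factors of ∂_1 are all 1, so H_0 ≅ Z.
  H_1: rank ker ∂_1 − rank ∂_2 = (21 − 6) − 13 = 2, and the invariant factors of ∂_2 are all 1, so H_1 ≅ Z^2.
  H_2: rank ker ∂_2 − rank ∂_3 = (14 − 13) − 0 = 1, and there is no ∂_3, so H_2 ≅ Z.

H_0 ≅ Z,  H_1 ≅ Z^2,  H_2 ≅ Z.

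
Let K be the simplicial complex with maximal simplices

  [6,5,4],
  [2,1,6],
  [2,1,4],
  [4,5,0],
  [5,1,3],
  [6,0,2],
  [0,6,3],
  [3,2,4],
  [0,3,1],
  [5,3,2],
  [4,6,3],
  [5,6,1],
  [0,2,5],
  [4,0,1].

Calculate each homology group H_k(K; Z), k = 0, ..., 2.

Take the total order 0 < 1 < 2 < 3 < 4 < 5 < 6 on the vertex set. Then K (dimension 2) consists of the simplices:

  0-simplices (7): [0], [1], [2], [3], [4], [5], [6]
  1-simplices (21): [0,1], [0,2], [0,3], [0,4], [0,5], [0,6], [1,2], [1,3], [1,4], [1,5], [1,6], [2,3], [2,4], [2,5], [2,6], [3,4], [3,5], [3,6], [4,5], [4,6], [5,6]
  2-simplices (14): [0,1,3], [0,1,4], [0,2,5], [0,2,6], [0,3,6], [0,4,5], [1,2,4], [1,2,6], [1,3,5], [1,5,6], [2,3,4], [2,3,5], [3,4,6], [4,5,6]

giving chain groups C_0 ≅ Z^7, C_1 ≅ Z^21, C_2 ≅ Z^14.

Boundary ∂_1: C_1 → C_0 is given by ∂[p,q] = [q] − [p]. For instance
  ∂[3,6] = [6] − [3].
The resulting 7×21 matrix has rank 6, and its Smith normal form has invariant factors (1,1,1,1,1,1).

The boundary map ∂_2: C_2 → C_1 sends each 2-simplex [p,q,r] to [q,r] − [p,r] + [p,q]. For instance
  ∂[0,1,3] = [1,3] − [0,3] + [0,1],
  ∂[2,3,5] = [3,5] − [2,5] + [2,3].
As a 21×14 matrix over Z this has rank 13, with invariant factors (1,1,1,1,1,1,1,1,1,1,1,1,1).

Reading off H_k = ker ∂_k / im ∂_{k+1}:

  H_0: rank C_0 − rank ∂_1 = 7 − 6 = 1, and the invariant factors of ∂_1 are all 1, so H_0 ≅ Z.
  H_1: rank ker ∂_1 − rank ∂_2 = (21 − 6) − 13 = 2, and the invariant factors of ∂_2 are all 1, so H_1 ≅ Z^2.
  H_2: rank ker ∂_2 − rank ∂_3 = (14 − 13) − 0 = 1, and there is no ∂_3, so H_2 ≅ Z.

H_0 = Z,  H_1 = Z^2,  H_2 = Z.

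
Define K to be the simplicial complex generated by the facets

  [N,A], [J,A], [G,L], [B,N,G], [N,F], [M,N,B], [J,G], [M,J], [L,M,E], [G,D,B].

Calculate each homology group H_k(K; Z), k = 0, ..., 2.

H_0 = Z,  H_1 = Z^3,  H_2 = 0.

We work with the vertex ordering A < B < D < E < F < G < J < L < M < N. The simplices of K, each written with vertices in increasing order, are:

  0-simplices (10): A, B, D, E, F, G, J, L, M, N
  1-simplices (16): AJ, AN, BD, BG, BM, BN, DG, EL, EM, FN, GJ, GL, GN, JM, LM, MN
  2-simplices (4): BDG, BGN, BMN, ELM

so the chain groups are C_0 ≅ Z^10, C_1 ≅ Z^16, C_2 ≅ Z^4.

∂_1: C_1 → C_0 is given by ∂[p,q] = [q] − [p].
This gives a 10×16 integer matrix of rank 9; reducing to Smith normal form yields diagonal entries (1,1,1,1,1,1,1,1,1).

The boundary map ∂_2: C_2 → C_1 acts by ∂[p,q,r] = [q,r] − [p,r] + [p,q]. For instance
  ∂BGN = GN − BN + BG,
  ∂ELM = LM − EM + EL.
The resulting 16×4 matrix has rank 4, and its Smith normal form has invariant factors (1,1,1,1).

From H_k ≅ ker(∂_k) / im(∂_{k+1}) we obtain:

  H_0: rank C_0 − rank ∂_1 = 10 − 9 = 1, and the invariant factors of ∂_1 are all 1, so H_0 = Z.
  H_1: rank ker ∂_1 − rank ∂_2 = (16 − 9) − 4 = 3, and the invariant factors of ∂_2 are all 1, so H_1 = Z^3.
  H_2: rank ker ∂_2 − rank ∂_3 = (4 − 4) − 0 = 0, and there is no ∂_3, so H_2 = 0.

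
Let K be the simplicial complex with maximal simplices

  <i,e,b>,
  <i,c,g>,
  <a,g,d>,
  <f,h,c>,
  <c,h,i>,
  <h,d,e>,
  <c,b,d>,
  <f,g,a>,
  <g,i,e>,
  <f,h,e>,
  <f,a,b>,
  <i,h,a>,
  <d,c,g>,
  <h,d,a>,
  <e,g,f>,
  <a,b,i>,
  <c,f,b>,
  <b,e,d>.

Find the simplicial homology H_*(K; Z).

Fix the vertex order a < b < c < d < e < f < g < h < i and write every simplex with vertices in increasing order. Then dim K = 2 and the simplices of K are:

  0-simplices (9): a, b, c, d, e, f, g, h, i
  1-simplices (27): ab, ad, af, ag, ah, ai, bc, bd, be, bf, bi, cd, cf, cg, ch, ci, de, dg, dh, ef, eg, eh, ei, fg, fh, gi, hi
  2-simplices (18): abf, abi, adg, adh, afg, ahi, bcd, bcf, bde, bei, cdg, cfh, cgi, chi, deh, efg, efh, egi

Hence C_0 ≅ Z^9, C_1 ≅ Z^27, C_2 ≅ Z^18.

Boundary ∂_1: C_1 → C_0 sends each edge [p,q] (with p < q) to q − p.
As a 9×27 matrix over Z this has rank 8, with invariant factors (1,1,1,1,1,1,1,1).

The boundary map ∂_2: C_2 → C_1 sends each 2-simplex [p,q,r] to [q,r] − [p,r] + [p,q]. For instance
  ∂efh = fh − eh + ef,
  ∂cgi = gi − ci + cg.
As a 27×18 matrix over Z this has rank 17, with invariant factors (1,1,1,1,1,1,1,1,1,1,1,1,1,1,1,1,1).

Now H_k = ker ∂_k / im ∂_{k+1}, so:

  H_0: rank C_0 − rank ∂_1 = 9 − 8 = 1, and the invariant factors of ∂_1 are all 1, so H_0 ≅ Z.
  H_1: rank ker ∂_1 − rank ∂_2 = (27 − 8) − 17 = 2, and the invariant factors of ∂_2 are all 1, so H_1 ≅ Z^2.
  H_2: rank ker ∂_2 − rank ∂_3 = (18 − 17) − 0 = 1, and there is no ∂_3, so H_2 ≅ Z.

H_0 = Z,  H_1 = Z^2,  H_2 = Z.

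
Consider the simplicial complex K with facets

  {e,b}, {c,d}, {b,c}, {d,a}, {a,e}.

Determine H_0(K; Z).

Take the total order a < b < c < d < e on the vertex set. Then K (dimension 1) consists of the simplices:

  0-simplices (5): a, b, c, d, e
  1-simplices (5): ad, ae, bc, be, cd

giving chain groups C_0 ≅ Z^5, C_1 ≅ Z^5.

Boundary ∂_1: C_1 → C_0 sends each edge [p,q] (with p < q) to q − p. For instance
  ∂bc = c − b.
As a 5×5 matrix over Z this has rank 4, with invariant factors (1,1,1,1).

Computing H_k = (kernel of ∂_k) / (image of ∂_{k+1}):

  H_0: rank C_0 − rank ∂_1 = 5 − 4 = 1, and the invariant factors of ∂_1 are all 1, so H_0 ≅ Z.

H_0 = Z.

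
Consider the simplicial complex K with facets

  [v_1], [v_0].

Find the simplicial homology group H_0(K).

H_0 = Z^2.

We work with the vertex ordering v_0 < v_1. The simplices of K, each written with vertices in increasing order, are:

  0-simplices (2): [v_0], [v_1]

Hence C_0 ≅ Z^2.

Now H_k = ker ∂_k / im ∂_{k+1}, so:

  H_0: rank C_0 − rank ∂_1 = 2 − 0 = 2, and there is no ∂_1, so H_0 ≅ Z^2.

(K is a triangulation of a set of 2 points.)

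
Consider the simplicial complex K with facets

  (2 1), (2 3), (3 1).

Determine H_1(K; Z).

Order the vertices as 1 < 2 < 3. Listing each simplex with vertices in this order, K has dimension 1 with simplices:

  0-simplices (3): [1], [2], [3]
  1-simplices (3): [1,2], [1,3], [2,3]

giving chain groups C_0 ≅ Z^3, C_1 ≅ Z^3.

∂_1: C_1 → C_0 is given by ∂[p,q] = [q] − [p]. For instance
  ∂[1,2] = [2] − [1].
As a 3×3 matrix over Z this has rank 2, with invariant factors (1,1).

Reading off H_k = ker ∂_k / im ∂_{k+1}:

  H_1: rank ker ∂_1 − rank ∂_2 = (3 − 2) − 0 = 1, and there is no ∂_2, so H_1 = Z.

(K is a triangulation of the circle S^1.)

H_1 = Z.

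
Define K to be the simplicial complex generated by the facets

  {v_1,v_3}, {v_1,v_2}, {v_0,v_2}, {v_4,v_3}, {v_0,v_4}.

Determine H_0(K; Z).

H_0 ≅ Z.

Order the vertices as v_0 < v_1 < v_2 < v_3 < v_4. Listing each simplex with vertices in this order, K has dimension 1 with simplices:

  0-simplices (5): [v_0], [v_1], [v_2], [v_3], [v_4]
  1-simplices (5): [v_0,v_2], [v_0,v_4], [v_1,v_2], [v_1,v_3], [v_3,v_4]

so the chain groups are C_0 ≅ Z^5, C_1 ≅ Z^5.

Boundary ∂_1: C_1 → C_0 is given by ∂[p,q] = [q] − [p].
The 5×5 boundary matrix has rank 4 and Smith normal form diag(1,1,1,1).

Reading off H_k = ker ∂_k / im ∂_{k+1}:

  H_0: rank C_0 − rank ∂_1 = 5 − 4 = 1, and the invariant factors of ∂_1 are all 1, so H_0 = Z.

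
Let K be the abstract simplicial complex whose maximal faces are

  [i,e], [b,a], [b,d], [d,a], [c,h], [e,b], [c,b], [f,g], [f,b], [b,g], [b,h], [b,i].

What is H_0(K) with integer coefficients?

We work with the vertex ordering a < b < c < d < e < f < g < h < i. The simplices of K, each written with vertices in increasing order, are:

  0-simplices (9): a, b, c, d, e, f, g, h, i
  1-simplices (12): ab, ad, bc, bd, be, bf, bg, bh, bi, ch, ei, fg

giving chain groups C_0 ≅ Z^9, C_1 ≅ Z^12.

The boundary map ∂_1: C_1 → C_0 sends each edge [p,q] (with p < q) to q − p.
The resulting 9×12 matrix has rank 8, and its Smith normal form has invariant factors (1,1,1,1,1,1,1,1).

Computing H_k = (kernel of ∂_k) / (image of ∂_{k+1}):

  H_0: rank C_0 − rank ∂_1 = 9 − 8 = 1, and the invariant factors of ∂_1 are all 1, so H_0 ≅ Z.

(K is a triangulation of a wedge of 4 circles.)

H_0 ≅ Z.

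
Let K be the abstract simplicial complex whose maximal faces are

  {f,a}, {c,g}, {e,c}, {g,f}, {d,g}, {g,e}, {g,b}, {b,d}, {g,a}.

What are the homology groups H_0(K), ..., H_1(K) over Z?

H_0 = Z,  H_1 = Z^3.

We work with the vertex ordering a < b < c < d < e < f < g. The simplices of K, each written with vertices in increasing order, are:

  0-simplices (7): a, b, c, d, e, f, g
  1-simplices (9): af, ag, bd, bg, ce, cg, dg, eg, fg

giving chain groups C_0 ≅ Z^7, C_1 ≅ Z^9.

∂_1: C_1 → C_0 maps an edge to its endpoints' difference, ∂[p,q] = q − p. For instance
  ∂ag = g − a.
As a 7×9 matrix over Z this has rank 6, with invariant factors (1,1,1,1,1,1).

Now H_k = ker ∂_k / im ∂_{k+1}, so:

  H_0: rank C_0 − rank ∂_1 = 7 − 6 = 1, and the invariant factors of ∂_1 are all 1, so H_0 ≅ Z.
  H_1: rank ker ∂_1 − rank ∂_2 = (9 − 6) − 0 = 3, and there is no ∂_2, so H_1 ≅ Z^3.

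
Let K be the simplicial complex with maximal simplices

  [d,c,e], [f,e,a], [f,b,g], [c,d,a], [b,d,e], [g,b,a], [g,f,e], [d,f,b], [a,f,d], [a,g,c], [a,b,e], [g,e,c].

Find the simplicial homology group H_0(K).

Fix the vertex order a < b < c < d < e < f < g and write every simplex with vertices in increasing order. Then dim K = 2 and the simplices of K are:

  0-simplices (7): a, b, c, d, e, f, g
  1-simplices (18): ab, ac, ad, ae, af, ag, bd, be, bf, bg, cd, ce, cg, de, df, ef, eg, fg
  2-simplices (12): abe, abg, acd, acg, adf, aef, bde, bdf, bfg, cde, ceg, efg

Hence C_0 ≅ Z^7, C_1 ≅ Z^18, C_2 ≅ Z^12.

The boundary map ∂_1: C_1 → C_0 is given by ∂[p,q] = [q] − [p]. For instance
  ∂bg = g − b.
This gives a 7×18 integer matrix of rank 6; reducing to Smith normal form yields diagonal entries (1,1,1,1,1,1).

∂_2: C_2 → C_1 sends each 2-simplex [p,q,r] to [q,r] − [p,r] + [p,q]. For instance
  ∂cde = de − ce + cd,
  ∂efg = fg − eg + ef.
As a 18×12 matrix over Z this has rank 12, with invariant factors (1,1,1,1,1,1,1,1,1,1,1,2).

Reading off H_k = ker ∂_k / im ∂_{k+1}:

  H_0: rank C_0 − rank ∂_1 = 7 − 6 = 1, and the invariant factors of ∂_1 are all 1, so H_0 ≅ Z.

H_0 ≅ Z.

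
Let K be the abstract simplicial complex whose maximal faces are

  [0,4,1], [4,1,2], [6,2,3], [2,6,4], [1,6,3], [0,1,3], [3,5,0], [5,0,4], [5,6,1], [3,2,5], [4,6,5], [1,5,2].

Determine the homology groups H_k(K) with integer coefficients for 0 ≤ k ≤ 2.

H_0 ≅ Z,  H_1 ≅ Z/2,  H_2 = 0.

Fix the vertex order 0 < 1 < 2 < 3 < 4 < 5 < 6 and write every simplex with vertices in increasing order. Then dim K = 2 and the simplices of K are:

  0-simplices (7): [0], [1], [2], [3], [4], [5], [6]
  1-simplices (18): [0,1], [0,3], [0,4], [0,5], [1,2], [1,3], [1,4], [1,5], [1,6], [2,3], [2,4], [2,5], [2,6], [3,5], [3,6], [4,5], [4,6], [5,6]
  2-simplices (12): [0,1,3], [0,1,4], [0,3,5], [0,4,5], [1,2,4], [1,2,5], [1,3,6], [1,5,6], [2,3,5], [2,3,6], [2,4,6], [4,5,6]

so the chain groups are C_0 ≅ Z^7, C_1 ≅ Z^18, C_2 ≅ Z^12.

Boundary ∂_1: C_1 → C_0 is given by ∂[p,q] = [q] − [p]. For instance
  ∂[3,5] = [5] − [3].
The 7×18 boundary matrix has rank 6 and Smith normal form diag(1,1,1,1,1,1).

The boundary map ∂_2: C_2 → C_1 acts by ∂[p,q,r] = [q,r] − [p,r] + [p,q]. For instance
  ∂[2,3,5] = [3,5] − [2,5] + [2,3],
  ∂[2,3,6] = [3,6] − [2,6] + [2,3].
As a 18×12 matrix over Z this has rank 12, with invariant factors (1,1,1,1,1,1,1,1,1,1,1,2).

From H_k ≅ ker(∂_k) / im(∂_{k+1}) we obtain:

  H_0: rank C_0 − rank ∂_1 = 7 − 6 = 1, and the invariant factors of ∂_1 are all 1, so H_0 = Z.
  H_1: rank ker ∂_1 − rank ∂_2 = (18 − 6) − 12 = 0, and ∂_2 has invariant factor 2 > 1, so H_1 = Z/2.
  H_2: rank ker ∂_2 − rank ∂_3 = (12 − 12) − 0 = 0, and there is no ∂_3, so H_2 = 0.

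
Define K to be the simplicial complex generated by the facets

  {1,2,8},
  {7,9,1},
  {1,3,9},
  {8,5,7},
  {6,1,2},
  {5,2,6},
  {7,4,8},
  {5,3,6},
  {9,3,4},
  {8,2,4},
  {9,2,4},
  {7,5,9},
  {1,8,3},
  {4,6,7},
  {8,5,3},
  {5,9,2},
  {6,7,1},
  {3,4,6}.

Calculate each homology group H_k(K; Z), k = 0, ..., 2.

H_0 ≅ Z,  H_1 ≅ Z^2,  H_2 ≅ Z.

Take the total order 1 < 2 < 3 < 4 < 5 < 6 < 7 < 8 < 9 on the vertex set. Then K (dimension 2) consists of the simplices:

  0-simplices (9): [1], [2], [3], [4], [5], [6], [7], [8], [9]
  1-simplices (27): (27 of them)
  2-simplices (18): [1,2,6], [1,2,8], [1,3,8], [1,3,9], [1,6,7], [1,7,9], [2,4,8], [2,4,9], [2,5,6], [2,5,9], [3,4,6], [3,4,9], [3,5,6], [3,5,8], [4,6,7], [4,7,8], [5,7,8], [5,7,9]

Hence C_0 ≅ Z^9, C_1 ≅ Z^27, C_2 ≅ Z^18.

Boundary ∂_1: C_1 → C_0 sends each edge [p,q] (with p < q) to q − p. For instance
  ∂[5,8] = [8] − [5].
The 9×27 boundary matrix has rank 8 and Smith normal form diag(1,1,1,1,1,1,1,1).

The boundary map ∂_2: C_2 → C_1 maps a triangle to the signed sum of its edges. For instance
  ∂[1,3,8] = [3,8] − [1,8] + [1,3],
  ∂[1,7,9] = [7,9] − [1,9] + [1,7].
This gives a 27×18 integer matrix of rank 17; reducing to Smith normal form yields diagonal entries (1,1,1,1,1,1,1,1,1,1,1,1,1,1,1,1,1).

From H_k ≅ ker(∂_k) / im(∂_{k+1}) we obtain:

  H_0: rank C_0 − rank ∂_1 = 9 − 8 = 1, and the invariant factors of ∂_1 are all 1, so H_0 = Z.
  H_1: rank ker ∂_1 − rank ∂_2 = (27 − 8) − 17 = 2, and the invariant factors of ∂_2 are all 1, so H_1 = Z^2.
  H_2: rank ker ∂_2 − rank ∂_3 = (18 − 17) − 0 = 1, and there is no ∂_3, so H_2 = Z.

(K is a triangulation of the torus T^2.)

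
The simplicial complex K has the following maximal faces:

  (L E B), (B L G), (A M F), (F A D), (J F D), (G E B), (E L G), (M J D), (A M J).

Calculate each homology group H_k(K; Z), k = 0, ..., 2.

H_0 = Z^2,  H_1 = Z,  H_2 = Z.

Fix the vertex order A < B < D < E < F < G < J < L < M and write every simplex with vertices in increasing order. Then dim K = 2 and the simplices of K are:

  0-simplices (9): A, B, D, E, F, G, J, L, M
  1-simplices (16): AD, AF, AJ, AM, BE, BG, BL, DF, DJ, DM, EG, EL, FJ, FM, GL, JM
  2-simplices (9): ADF, AFM, AJM, BEG, BEL, BGL, DFJ, DJM, EGL

Hence C_0 ≅ Z^9, C_1 ≅ Z^16, C_2 ≅ Z^9.

Boundary ∂_1: C_1 → C_0 maps an edge to its endpoints' difference, ∂[p,q] = q − p. For instance
  ∂DJ = J − D.
As a 9×16 matrix over Z this has rank 7, with invariant factors (1,1,1,1,1,1,1).

∂_2: C_2 → C_1 sends each 2-simplex [p,q,r] to [q,r] − [p,r] + [p,q]. For instance
  ∂BGL = GL − BL + BG,
  ∂AJM = JM − AM + AJ.
This gives a 16×9 integer matrix of rank 8; reducing to Smith normal form yields diagonal entries (1,1,1,1,1,1,1,1).

Reading off H_k = ker ∂_k / im ∂_{k+1}:

  H_0: rank C_0 − rank ∂_1 = 9 − 7 = 2, and the invariant factors of ∂_1 are all 1, so H_0 ≅ Z^2.
  H_1: rank ker ∂_1 − rank ∂_2 = (16 − 7) − 8 = 1, and the invariant factors of ∂_2 are all 1, so H_1 ≅ Z.
  H_2: rank ker ∂_2 − rank ∂_3 = (9 − 8) − 0 = 1, and there is no ∂_3, so H_2 ≅ Z.

As a check, the Euler characteristic is 9 − 16 + 9 = 2, which agrees with 2 − 1 + 1 = 2.
(K is a triangulation of the disjoint union of the Möbius band and the 2-sphere S^2.)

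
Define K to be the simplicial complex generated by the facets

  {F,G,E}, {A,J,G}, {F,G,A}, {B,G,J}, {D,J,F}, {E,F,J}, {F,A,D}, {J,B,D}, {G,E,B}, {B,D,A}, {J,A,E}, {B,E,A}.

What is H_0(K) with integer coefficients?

H_0 = Z.

Order the vertices as A < B < D < E < F < G < J. Listing each simplex with vertices in this order, K has dimension 2 with simplices:

  0-simplices (7): A, B, D, E, F, G, J
  1-simplices (18): AB, AD, AE, AF, AG, AJ, BD, BE, BG, BJ, DF, DJ, EF, EG, EJ, FG, FJ, GJ
  2-simplices (12): ABD, ABE, ADF, AEJ, AFG, AGJ, BDJ, BEG, BGJ, DFJ, EFG, EFJ

so the chain groups are C_0 ≅ Z^7, C_1 ≅ Z^18, C_2 ≅ Z^12.

Boundary ∂_1: C_1 → C_0 is given by ∂[p,q] = [q] − [p]. For instance
  ∂BE = E − B.
The resulting 7×18 matrix has rank 6, and its Smith normal form has invariant factors (1,1,1,1,1,1).

∂_2: C_2 → C_1 sends each 2-simplex [p,q,r] to [q,r] − [p,r] + [p,q]. For instance
  ∂ABD = BD − AD + AB,
  ∂BDJ = DJ − BJ + BD.
The resulting 18×12 matrix has rank 12, and its Smith normal form has invariant factors (1,1,1,1,1,1,1,1,1,1,1,2).

Reading off H_k = ker ∂_k / im ∂_{k+1}:

  H_0: rank C_0 − rank ∂_1 = 7 − 6 = 1, and the invariant factors of ∂_1 are all 1, so H_0 ≅ Z.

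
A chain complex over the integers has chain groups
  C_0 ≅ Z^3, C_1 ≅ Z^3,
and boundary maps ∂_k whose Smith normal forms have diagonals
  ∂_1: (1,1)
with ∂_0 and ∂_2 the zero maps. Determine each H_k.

H_0: b_0 = 3 − 0 − 2 = 1; torsion from ∂_1 factors > 1: none. So H_0 = Z.
H_1: b_1 = 3 − 2 − 0 = 1; torsion from ∂_2 factors > 1: none. So H_1 = Z.

H_0 = Z,  H_1 = Z.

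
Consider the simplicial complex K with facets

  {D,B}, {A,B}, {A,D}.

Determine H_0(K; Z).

H_0 ≅ Z.

Take the total order A < B < D on the vertex set. Then K (dimension 1) consists of the simplices:

  0-simplices (3): A, B, D
  1-simplices (3): AB, AD, BD

so the chain groups are C_0 ≅ Z^3, C_1 ≅ Z^3.

The boundary map ∂_1: C_1 → C_0 maps an edge to its endpoints' difference, ∂[p,q] = q − p. For instance
  ∂BD = D − B.
The resulting 3×3 matrix has rank 2, and its Smith normal form has invariant factors (1,1).

Now H_k = ker ∂_k / im ∂_{k+1}, so:

  H_0: rank C_0 − rank ∂_1 = 3 − 2 = 1, and the invariant factors of ∂_1 are all 1, so H_0 = Z.

(K is a triangulation of the circle S^1.)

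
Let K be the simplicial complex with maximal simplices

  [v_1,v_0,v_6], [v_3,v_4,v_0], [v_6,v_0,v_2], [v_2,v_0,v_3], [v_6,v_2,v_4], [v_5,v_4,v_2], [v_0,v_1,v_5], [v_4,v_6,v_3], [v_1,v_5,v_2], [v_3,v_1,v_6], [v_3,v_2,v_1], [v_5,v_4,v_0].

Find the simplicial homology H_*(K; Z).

Order the vertices as v_0 < v_1 < v_2 < v_3 < v_4 < v_5 < v_6. Listing each simplex with vertices in this order, K has dimension 2 with simplices:

  0-simplices (7): [v_0], [v_1], [v_2], [v_3], [v_4], [v_5], [v_6]
  1-simplices (18): (18 of them)
  2-simplices (12): (12 of them)

so the chain groups are C_0 ≅ Z^7, C_1 ≅ Z^18, C_2 ≅ Z^12.

The boundary map ∂_1: C_1 → C_0 is given by ∂[p,q] = [q] − [p]. For instance
  ∂[v_2,v_3] = [v_3] − [v_2].
The resulting 7×18 matrix has rank 6, and its Smith normal form has invariant factors (1,1,1,1,1,1).

∂_2: C_2 → C_1 maps a triangle to the signed sum of its edges. For instance
  ∂[v_1,v_2,v_3] = [v_2,v_3] − [v_1,v_3] + [v_1,v_2],
  ∂[v_0,v_2,v_3] = [v_2,v_3] − [v_0,v_3] + [v_0,v_2].
The 18×12 boundary matrix has rank 12 and Smith normal form diag(1,1,1,1,1,1,1,1,1,1,1,2).

Computing H_k = (kernel of ∂_k) / (image of ∂_{k+1}):

  H_0: rank C_0 − rank ∂_1 = 7 − 6 = 1, and the invariant factors of ∂_1 are all 1, so H_0 = Z.
  H_1: rank ker ∂_1 − rank ∂_2 = (18 − 6) − 12 = 0, and ∂_2 has invariant factor 2 > 1, so H_1 = Z/2.
  H_2: rank ker ∂_2 − rank ∂_3 = (12 − 12) − 0 = 0, and there is no ∂_3, so H_2 = 0.

H_0 = Z,  H_1 = Z/2,  H_2 = 0.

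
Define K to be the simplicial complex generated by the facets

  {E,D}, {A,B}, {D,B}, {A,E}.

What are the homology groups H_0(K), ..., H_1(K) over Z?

Take the total order A < B < D < E on the vertex set. Then K (dimension 1) consists of the simplices:

  0-simplices (4): A, B, D, E
  1-simplices (4): AB, AE, BD, DE

Hence C_0 ≅ Z^4, C_1 ≅ Z^4.

Boundary ∂_1: C_1 → C_0 is given by ∂[p,q] = [q] − [p]. For instance
  ∂BD = D − B.
As a 4×4 matrix over Z this has rank 3, with invariant factors (1,1,1).

Computing H_k = (kernel of ∂_k) / (image of ∂_{k+1}):

  H_0: rank C_0 − rank ∂_1 = 4 − 3 = 1, and the invariant factors of ∂_1 are all 1, so H_0 = Z.
  H_1: rank ker ∂_1 − rank ∂_2 = (4 − 3) − 0 = 1, and there is no ∂_2, so H_1 = Z.

As a check, the Euler characteristic is 4 − 4 = 0, which agrees with 1 − 1 = 0.

H_0 = Z,  H_1 = Z.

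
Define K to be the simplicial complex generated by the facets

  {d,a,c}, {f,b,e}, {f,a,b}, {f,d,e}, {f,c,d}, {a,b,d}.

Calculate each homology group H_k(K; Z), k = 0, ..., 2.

K has 6 vertices, 12 edges, 6 triangles.
rank ∂_0 = 0, rank ∂_1 = 5 ⇒ b_0 = 6 − 0 − 5 = 1; all invariant factors of ∂_1 are 1 so no torsion. So H_0 ≅ Z.
rank ∂_1 = 5, rank ∂_2 = 6 ⇒ b_1 = 12 − 5 − 6 = 1; all invariant factors of ∂_2 are 1 so no torsion. So H_1 ≅ Z.
rank ∂_2 = 6, rank ∂_3 = 0 ⇒ b_2 = 6 − 6 − 0 = 0. So H_2 ≅ 0.

H_0 = Z,  H_1 = Z,  H_2 = 0.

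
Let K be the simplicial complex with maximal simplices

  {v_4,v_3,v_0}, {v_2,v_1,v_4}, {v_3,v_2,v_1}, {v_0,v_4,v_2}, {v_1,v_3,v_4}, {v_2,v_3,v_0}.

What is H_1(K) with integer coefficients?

Fix the vertex order v_0 < v_1 < v_2 < v_3 < v_4 and write every simplex with vertices in increasing order. Then dim K = 2 and the simplices of K are:

  0-simplices (5): [v_0], [v_1], [v_2], [v_3], [v_4]
  1-simplices (9): [v_0,v_2], [v_0,v_3], [v_0,v_4], [v_1,v_2], [v_1,v_3], [v_1,v_4], [v_2,v_3], [v_2,v_4], [v_3,v_4]
  2-simplices (6): [v_0,v_2,v_3], [v_0,v_2,v_4], [v_0,v_3,v_4], [v_1,v_2,v_3], [v_1,v_2,v_4], [v_1,v_3,v_4]

Hence C_0 ≅ Z^5, C_1 ≅ Z^9, C_2 ≅ Z^6.

∂_1: C_1 → C_0 maps an edge to its endpoints' difference, ∂[p,q] = q − p. For instance
  ∂[v_0,v_2] = [v_2] − [v_0].
As a 5×9 matrix over Z this has rank 4, with invariant factors (1,1,1,1).

∂_2: C_2 → C_1 acts by ∂[p,q,r] = [q,r] − [p,r] + [p,q]. For instance
  ∂[v_0,v_2,v_3] = [v_2,v_3] − [v_0,v_3] + [v_0,v_2],
  ∂[v_1,v_2,v_4] = [v_2,v_4] − [v_1,v_4] + [v_1,v_2].
This gives a 9×6 integer matrix of rank 5; reducing to Smith normal form yields diagonal entries (1,1,1,1,1).

Now H_k = ker ∂_k / im ∂_{k+1}, so:

  H_1: rank ker ∂_1 − rank ∂_2 = (9 − 4) − 5 = 0, and the invariant factors of ∂_2 are all 1, so H_1 = 0.

(K is a triangulation of the 2-sphere S^2.)

H_1 = 0.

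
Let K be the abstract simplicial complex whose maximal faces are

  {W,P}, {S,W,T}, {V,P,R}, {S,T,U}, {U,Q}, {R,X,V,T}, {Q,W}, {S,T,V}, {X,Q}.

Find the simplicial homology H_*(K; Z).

H_0 = Z,  H_1 = Z^3,  H_2 = 0,  H_3 = 0.

We work with the vertex ordering P < Q < R < S < T < U < V < W < X. The simplices of K, each written with vertices in increasing order, are:

  0-simplices (9): P, Q, R, S, T, U, V, W, X
  1-simplices (18): PR, PV, PW, QU, QW, QX, RT, RV, RX, ST, SU, SV, SW, TU, TV, TW, TX, VX
  2-simplices (8): PRV, RTV, RTX, RVX, STU, STV, STW, TVX
  3-simplices (1): RTVX

giving chain groups C_0 ≅ Z^9, C_1 ≅ Z^18, C_2 ≅ Z^8, C_3 ≅ Z^1.

∂_1: C_1 → C_0 maps an edge to its endpoints' difference, ∂[p,q] = q − p. For instance
  ∂QX = X − Q.
As a 9×18 matrix over Z this has rank 8, with invariant factors (1,1,1,1,1,1,1,1).

Boundary ∂_2: C_2 → C_1 sends each 2-simplex [p,q,r] to [q,r] − [p,r] + [p,q]. For instance
  ∂STV = TV − SV + ST,
  ∂STU = TU − SU + ST.
As a 18×8 matrix over Z this has rank 7, with invariant factors (1,1,1,1,1,1,1).

∂_3: C_3 → C_2 sends each 3-simplex σ to the alternating sum Σ_i (−1)^i (σ with its i-th vertex removed). For instance
  ∂RTVX = TVX − RVX + RTX − RTV.
This gives a 8×1 integer matrix of rank 1; reducing to Smith normal form yields diagonal entries (1).

Computing H_k = (kernel of ∂_k) / (image of ∂_{k+1}):

  H_0: rank C_0 − rank ∂_1 = 9 − 8 = 1, and the invariant factors of ∂_1 are all 1, so H_0 = Z.
  H_1: rank ker ∂_1 − rank ∂_2 = (18 − 8) − 7 = 3, and the invariant factors of ∂_2 are all 1, so H_1 = Z^3.
  H_2: rank ker ∂_2 − rank ∂_3 = (8 − 7) − 1 = 0, and the invariant factors of ∂_3 are all 1, so H_2 = 0.
  H_3: rank ker ∂_3 − rank ∂_4 = (1 − 1) − 0 = 0, and there is no ∂_4, so H_3 = 0.

As a check, the Euler characteristic is 9 − 18 + 8 − 1 = -2, which agrees with 1 − 3 + 0 − 0 = -2.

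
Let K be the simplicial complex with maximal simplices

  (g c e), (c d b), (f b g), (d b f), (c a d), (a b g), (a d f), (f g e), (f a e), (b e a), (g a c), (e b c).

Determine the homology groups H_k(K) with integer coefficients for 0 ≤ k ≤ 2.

H_0 ≅ Z,  H_1 ≅ Z/2,  H_2 = 0.

Take the total order a < b < c < d < e < f < g on the vertex set. Then K (dimension 2) consists of the simplices:

  0-simplices (7): a, b, c, d, e, f, g
  1-simplices (18): ab, ac, ad, ae, af, ag, bc, bd, be, bf, bg, cd, ce, cg, df, ef, eg, fg
  2-simplices (12): abe, abg, acd, acg, adf, aef, bcd, bce, bdf, bfg, ceg, efg

Hence C_0 ≅ Z^7, C_1 ≅ Z^18, C_2 ≅ Z^12.

The boundary map ∂_1: C_1 → C_0 sends each edge [p,q] (with p < q) to q − p. For instance
  ∂fg = g − f.
The 7×18 boundary matrix has rank 6 and Smith normal form diag(1,1,1,1,1,1).

Boundary ∂_2: C_2 → C_1 sends each 2-simplex [p,q,r] to [q,r] − [p,r] + [p,q]. For instance
  ∂bce = ce − be + bc,
  ∂bfg = fg − bg + bf.
This gives a 18×12 integer matrix of rank 12; reducing to Smith normal form yields diagonal entries (1,1,1,1,1,1,1,1,1,1,1,2).

Now H_k = ker ∂_k / im ∂_{k+1}, so:

  H_0: rank C_0 − rank ∂_1 = 7 − 6 = 1, and the invariant factors of ∂_1 are all 1, so H_0 = Z.
  H_1: rank ker ∂_1 − rank ∂_2 = (18 − 6) − 12 = 0, and ∂_2 has invariant factor 2 > 1, so H_1 = Z/2.
  H_2: rank ker ∂_2 − rank ∂_3 = (12 − 12) − 0 = 0, and there is no ∂_3, so H_2 = 0.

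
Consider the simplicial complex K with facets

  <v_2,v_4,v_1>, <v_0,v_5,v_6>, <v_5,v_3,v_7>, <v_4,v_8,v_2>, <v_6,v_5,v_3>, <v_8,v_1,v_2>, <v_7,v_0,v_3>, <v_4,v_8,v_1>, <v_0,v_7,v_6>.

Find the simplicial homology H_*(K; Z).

Take the total order v_0 < v_1 < v_2 < v_3 < v_4 < v_5 < v_6 < v_7 < v_8 on the vertex set. Then K (dimension 2) consists of the simplices:

  0-simplices (9): [v_0], [v_1], [v_2], [v_3], [v_4], [v_5], [v_6], [v_7], [v_8]
  1-simplices (16): (16 of them)
  2-simplices (9): [v_0,v_3,v_7], [v_0,v_5,v_6], [v_0,v_6,v_7], [v_1,v_2,v_4], [v_1,v_2,v_8], [v_1,v_4,v_8], [v_2,v_4,v_8], [v_3,v_5,v_6], [v_3,v_5,v_7]

giving chain groups C_0 ≅ Z^9, C_1 ≅ Z^16, C_2 ≅ Z^9.

The boundary map ∂_1: C_1 → C_0 sends each edge [p,q] (with p < q) to q − p. For instance
  ∂[v_6,v_7] = [v_7] − [v_6].
The resulting 9×16 matrix has rank 7, and its Smith normal form has invariant factors (1,1,1,1,1,1,1).

∂_2: C_2 → C_1 acts by ∂[p,q,r] = [q,r] − [p,r] + [p,q]. For instance
  ∂[v_3,v_5,v_7] = [v_5,v_7] − [v_3,v_7] + [v_3,v_5],
  ∂[v_3,v_5,v_6] = [v_5,v_6] − [v_3,v_6] + [v_3,v_5].
This gives a 16×9 integer matrix of rank 8; reducing to Smith normal form yields diagonal entries (1,1,1,1,1,1,1,1).

Now H_k = ker ∂_k / im ∂_{k+1}, so:

  H_0: rank C_0 − rank ∂_1 = 9 − 7 = 2, and the invariant factors of ∂_1 are all 1, so H_0 = Z^2.
  H_1: rank ker ∂_1 − rank ∂_2 = (16 − 7) − 8 = 1, and the invariant factors of ∂_2 are all 1, so H_1 = Z.
  H_2: rank ker ∂_2 − rank ∂_3 = (9 − 8) − 0 = 1, and there is no ∂_3, so H_2 = Z.

As a check, the Euler characteristic is 9 − 16 + 9 = 2, which agrees with 2 − 1 + 1 = 2.
(K is a triangulation of the disjoint union of the Möbius band and the 2-sphere S^2.)

H_0 = Z^2,  H_1 = Z,  H_2 = Z.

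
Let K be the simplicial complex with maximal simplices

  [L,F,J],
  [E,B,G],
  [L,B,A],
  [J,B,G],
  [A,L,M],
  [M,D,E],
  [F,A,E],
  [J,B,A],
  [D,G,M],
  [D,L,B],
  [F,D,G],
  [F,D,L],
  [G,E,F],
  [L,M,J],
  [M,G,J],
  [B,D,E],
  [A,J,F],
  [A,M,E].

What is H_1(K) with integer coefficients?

H_1 = Z × Z/2.

Take the total order A < B < D < E < F < G < J < L < M on the vertex set. Then K (dimension 2) consists of the simplices:

  0-simplices (9): A, B, D, E, F, G, J, L, M
  1-simplices (27): AB, AE, AF, AJ, AL, AM, BD, BE, BG, BJ, BL, DE, DF, DG, DL, DM, EF, EG, EM, FG, FJ, FL, GJ, GM, JL, JM, LM
  2-simplices (18): ABJ, ABL, AEF, AEM, AFJ, ALM, BDE, BDL, BEG, BGJ, DEM, DFG, DFL, DGM, EFG, FJL, GJM, JLM

so the chain groups are C_0 ≅ Z^9, C_1 ≅ Z^27, C_2 ≅ Z^18.

The boundary map ∂_1: C_1 → C_0 sends each edge [p,q] (with p < q) to q − p. For instance
  ∂DM = M − D.
This gives a 9×27 integer matrix of rank 8; reducing to Smith normal form yields diagonal entries (1,1,1,1,1,1,1,1).

Boundary ∂_2: C_2 → C_1 sends each 2-simplex [p,q,r] to [q,r] − [p,r] + [p,q]. For instance
  ∂AEF = EF − AF + AE,
  ∂DEM = EM − DM + DE.
The 27×18 boundary matrix has rank 18 and Smith normal form diag(1,1,1,1,1,1,1,1,1,1,1,1,1,1,1,1,1,2).

From H_k ≅ ker(∂_k) / im(∂_{k+1}) we obtain:

  H_1: rank ker ∂_1 − rank ∂_2 = (27 − 8) − 18 = 1, and ∂_2 has invariant factor 2 > 1, so H_1 = Z × Z/2.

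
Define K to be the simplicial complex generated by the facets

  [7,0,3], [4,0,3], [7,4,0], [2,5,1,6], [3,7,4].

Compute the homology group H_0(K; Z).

H_0 = Z^2.

We work with the vertex ordering 0 < 1 < 2 < 3 < 4 < 5 < 6 < 7. The simplices of K, each written with vertices in increasing order, are:

  0-simplices (8): [0], [1], [2], [3], [4], [5], [6], [7]
  1-simplices (12): [0,3], [0,4], [0,7], [1,2], [1,5], [1,6], [2,5], [2,6], [3,4], [3,7], [4,7], [5,6]
  2-simplices (8): [0,3,4], [0,3,7], [0,4,7], [1,2,5], [1,2,6], [1,5,6], [2,5,6], [3,4,7]
  3-simplices (1): [1,2,5,6]

so the chain groups are C_0 ≅ Z^8, C_1 ≅ Z^12, C_2 ≅ Z^8, C_3 ≅ Z^1.

∂_1: C_1 → C_0 maps an edge to its endpoints' difference, ∂[p,q] = q − p. For instance
  ∂[5,6] = [6] − [5].
The resulting 8×12 matrix has rank 6, and its Smith normal form has invariant factors (1,1,1,1,1,1).

The boundary map ∂_2: C_2 → C_1 sends each 2-simplex [p,q,r] to [q,r] − [p,r] + [p,q]. For instance
  ∂[3,4,7] = [4,7] − [3,7] + [3,4],
  ∂[1,5,6] = [5,6] − [1,6] + [1,5].
As a 12×8 matrix over Z this has rank 6, with invariant factors (1,1,1,1,1,1).

The boundary map ∂_3: C_3 → C_2 sends each 3-simplex σ to the alternating sum Σ_i (−1)^i (σ with its i-th vertex removed). For instance
  ∂[1,2,5,6] = [2,5,6] − [1,5,6] + [1,2,6] − [1,2,5].
This gives a 8×1 integer matrix of rank 1; reducing to Smith normal form yields diagonal entries (1).

Computing H_k = (kernel of ∂_k) / (image of ∂_{k+1}):

  H_0: rank C_0 − rank ∂_1 = 8 − 6 = 2, and the invariant factors of ∂_1 are all 1, so H_0 ≅ Z^2.

(K is a triangulation of the disjoint union of the 3-simplex and the 2-sphere S^2.)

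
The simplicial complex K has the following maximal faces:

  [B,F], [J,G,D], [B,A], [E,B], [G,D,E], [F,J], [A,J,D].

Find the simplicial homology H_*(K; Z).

K has 7 vertices, 11 edges, 3 triangles.
rank ∂_0 = 0, rank ∂_1 = 6 ⇒ b_0 = 7 − 0 − 6 = 1; all invariant factors of ∂_1 are 1 so no torsion. So H_0 = Z.
rank ∂_1 = 6, rank ∂_2 = 3 ⇒ b_1 = 11 − 6 − 3 = 2; all invariant factors of ∂_2 are 1 so no torsion. So H_1 = Z^2.
rank ∂_2 = 3, rank ∂_3 = 0 ⇒ b_2 = 3 − 3 − 0 = 0. So H_2 = 0.

H_0 = Z,  H_1 = Z^2,  H_2 = 0.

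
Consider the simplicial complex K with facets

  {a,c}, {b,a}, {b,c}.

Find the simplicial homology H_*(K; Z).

Order the vertices as a < b < c. Listing each simplex with vertices in this order, K has dimension 1 with simplices:

  0-simplices (3): a, b, c
  1-simplices (3): ab, ac, bc

Hence C_0 ≅ Z^3, C_1 ≅ Z^3.

The boundary map ∂_1: C_1 → C_0 maps an edge to its endpoints' difference, ∂[p,q] = q − p. For instance
  ∂ac = c − a.
As a 3×3 matrix over Z this has rank 2, with invariant factors (1,1).

Reading off H_k = ker ∂_k / im ∂_{k+1}:

  H_0: rank C_0 − rank ∂_1 = 3 − 2 = 1, and the invariant factors of ∂_1 are all 1, so H_0 ≅ Z.
  H_1: rank ker ∂_1 − rank ∂_2 = (3 − 2) − 0 = 1, and there is no ∂_2, so H_1 ≅ Z.

(K is a triangulation of the circle S^1.)

H_0 ≅ Z,  H_1 ≅ Z.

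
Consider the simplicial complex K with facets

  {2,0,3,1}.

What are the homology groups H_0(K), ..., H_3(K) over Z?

H_0 = Z,  H_1 = 0,  H_2 = 0,  H_3 = 0.

Fix the vertex order 0 < 1 < 2 < 3 and write every simplex with vertices in increasing order. Then dim K = 3 and the simplices of K are:

  0-simplices (4): [0], [1], [2], [3]
  1-simplices (6): [0,1], [0,2], [0,3], [1,2], [1,3], [2,3]
  2-simplices (4): [0,1,2], [0,1,3], [0,2,3], [1,2,3]
  3-simplices (1): [0,1,2,3]

Hence C_0 ≅ Z^4, C_1 ≅ Z^6, C_2 ≅ Z^4, C_3 ≅ Z^1.

The boundary map ∂_1: C_1 → C_0 is given by ∂[p,q] = [q] − [p]. For instance
  ∂[1,3] = [3] − [1].
The resulting 4×6 matrix has rank 3, and its Smith normal form has invariant factors (1,1,1).

The boundary map ∂_2: C_2 → C_1 maps a triangle to the signed sum of its edges. For instance
  ∂[0,2,3] = [2,3] − [0,3] + [0,2],
  ∂[0,1,2] = [1,2] − [0,2] + [0,1].
The resulting 6×4 matrix has rank 3, and its Smith normal form has invariant factors (1,1,1).

Boundary ∂_3: C_3 → C_2 sends each 3-simplex σ to the alternating sum Σ_i (−1)^i (σ with its i-th vertex removed). For instance
  ∂[0,1,2,3] = [1,2,3] − [0,2,3] + [0,1,3] − [0,1,2].
The 4×1 boundary matrix has rank 1 and Smith normal form diag(1).

Computing H_k = (kernel of ∂_k) / (image of ∂_{k+1}):

  H_0: rank C_0 − rank ∂_1 = 4 − 3 = 1, and the invariant factors of ∂_1 are all 1, so H_0 ≅ Z.
  H_1: rank ker ∂_1 − rank ∂_2 = (6 − 3) − 3 = 0, and the invariant factors of ∂_2 are all 1, so H_1 ≅ 0.
  H_2: rank ker ∂_2 − rank ∂_3 = (4 − 3) − 1 = 0, and the invariant factors of ∂_3 are all 1, so H_2 ≅ 0.
  H_3: rank ker ∂_3 − rank ∂_4 = (1 − 1) − 0 = 0, and there is no ∂_4, so H_3 ≅ 0.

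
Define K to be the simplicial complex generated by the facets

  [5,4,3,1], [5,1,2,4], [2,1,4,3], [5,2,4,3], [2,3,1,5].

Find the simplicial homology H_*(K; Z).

Order the vertices as 1 < 2 < 3 < 4 < 5. Listing each simplex with vertices in this order, K has dimension 3 with simplices:

  0-simplices (5): [1], [2], [3], [4], [5]
  1-simplices (10): [1,2], [1,3], [1,4], [1,5], [2,3], [2,4], [2,5], [3,4], [3,5], [4,5]
  2-simplices (10): [1,2,3], [1,2,4], [1,2,5], [1,3,4], [1,3,5], [1,4,5], [2,3,4], [2,3,5], [2,4,5], [3,4,5]
  3-simplices (5): [1,2,3,4], [1,2,3,5], [1,2,4,5], [1,3,4,5], [2,3,4,5]

Hence C_0 ≅ Z^5, C_1 ≅ Z^10, C_2 ≅ Z^10, C_3 ≅ Z^5.

Boundary ∂_1: C_1 → C_0 maps an edge to its endpoints' difference, ∂[p,q] = q − p. For instance
  ∂[3,5] = [5] − [3].
As a 5×10 matrix over Z this has rank 4, with invariant factors (1,1,1,1).

∂_2: C_2 → C_1 acts by ∂[p,q,r] = [q,r] − [p,r] + [p,q]. For instance
  ∂[1,3,5] = [3,5] − [1,5] + [1,3],
  ∂[2,3,4] = [3,4] − [2,4] + [2,3].
The 10×10 boundary matrix has rank 6 and Smith normal form diag(1,1,1,1,1,1).

Boundary ∂_3: C_3 → C_2 sends each 3-simplex σ to the alternating sum Σ_i (−1)^i (σ with its i-th vertex removed). For instance
  ∂[2,3,4,5] = [3,4,5] − [2,4,5] + [2,3,5] − [2,3,4],
  ∂[1,2,3,4] = [2,3,4] − [1,3,4] + [1,2,4] − [1,2,3].
As a 10×5 matrix over Z this has rank 4, with invariant factors (1,1,1,1).

Computing H_k = (kernel of ∂_k) / (image of ∂_{k+1}):

  H_0: rank C_0 − rank ∂_1 = 5 − 4 = 1, and the invariant factors of ∂_1 are all 1, so H_0 ≅ Z.
  H_1: rank ker ∂_1 − rank ∂_2 = (10 − 4) − 6 = 0, and the invariant factors of ∂_2 are all 1, so H_1 ≅ 0.
  H_2: rank ker ∂_2 − rank ∂_3 = (10 − 6) − 4 = 0, and the invariant factors of ∂_3 are all 1, so H_2 ≅ 0.
  H_3: rank ker ∂_3 − rank ∂_4 = (5 − 4) − 0 = 1, and there is no ∂_4, so H_3 ≅ Z.

As a check, the Euler characteristic is 5 − 10 + 10 − 5 = 0, which agrees with 1 − 0 + 0 − 1 = 0.
(K is a triangulation of the 3-sphere S^3.)

H_0 = Z,  H_1 = 0,  H_2 = 0,  H_3 = Z.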